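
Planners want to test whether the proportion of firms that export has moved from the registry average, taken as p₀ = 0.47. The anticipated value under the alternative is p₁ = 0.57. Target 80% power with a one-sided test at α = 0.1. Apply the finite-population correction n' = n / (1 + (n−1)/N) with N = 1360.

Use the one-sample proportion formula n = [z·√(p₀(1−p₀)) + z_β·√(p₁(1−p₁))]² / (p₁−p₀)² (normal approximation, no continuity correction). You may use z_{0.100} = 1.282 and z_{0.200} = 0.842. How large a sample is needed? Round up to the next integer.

n = [z_α·√(p₀q₀) + z_β·√(p₁q₁)]² / (p₁ − p₀)²
  = [1.282·√(0.47·0.53) + 0.842·√(0.57·0.43)]² / (0.10)²
  = [1.282·0.4991 + 0.842·0.4951]² / 0.0100
  = [1.0567]² / 0.0100
  = 111.66
Finite-population correction (N = 1360): 111.66 / (1 + (111.66 − 1)/1360) = 103.26.
Round up → n = 104.

n = 104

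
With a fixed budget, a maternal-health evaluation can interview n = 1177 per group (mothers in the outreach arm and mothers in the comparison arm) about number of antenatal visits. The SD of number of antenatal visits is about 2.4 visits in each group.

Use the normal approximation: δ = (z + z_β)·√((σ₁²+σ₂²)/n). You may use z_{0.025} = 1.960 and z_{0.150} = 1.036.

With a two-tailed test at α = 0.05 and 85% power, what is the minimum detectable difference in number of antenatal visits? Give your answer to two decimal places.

Minimum detectable difference ≈ 0.30 visits

δ = (z_{α/2} + z_β) · √((σ₁²+σ₂²)/n)
  = (1.960 + 1.036) · √(11.52/1177)
  = 2.996 · √0.00979
  = 2.996 · 0.0989
  = 0.2964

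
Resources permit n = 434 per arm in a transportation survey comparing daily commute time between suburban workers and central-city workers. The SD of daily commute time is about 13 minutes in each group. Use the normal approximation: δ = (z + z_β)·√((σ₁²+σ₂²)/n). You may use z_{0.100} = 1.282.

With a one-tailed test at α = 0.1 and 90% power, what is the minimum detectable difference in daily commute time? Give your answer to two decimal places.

Minimum detectable difference ≈ 2.26 minutes

δ = (z_α + z_β) · √((σ₁²+σ₂²)/n)
  = (1.282 + 1.282) · √(338/434)
  = 2.564 · √0.7788
  = 2.564 · 0.8825
  = 2.2627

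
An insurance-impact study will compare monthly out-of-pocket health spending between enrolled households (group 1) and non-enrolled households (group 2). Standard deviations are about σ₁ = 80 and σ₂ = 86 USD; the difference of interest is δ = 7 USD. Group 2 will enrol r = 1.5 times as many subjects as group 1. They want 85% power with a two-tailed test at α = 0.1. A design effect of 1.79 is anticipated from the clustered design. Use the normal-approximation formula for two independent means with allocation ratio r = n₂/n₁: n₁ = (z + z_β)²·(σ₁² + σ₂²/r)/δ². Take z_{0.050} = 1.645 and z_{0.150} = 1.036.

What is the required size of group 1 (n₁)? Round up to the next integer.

n₁ = (z_{α/2} + z_β)² · (σ₁² + σ₂²/r) / δ²
   = (1.645 + 1.036)² · (80² + 86²/1.5) / 7²
   = 7.1878 · (6400 + 4930.7) / 49
   = 7.1878 · 11330.7 / 49
   = 1662.08
Design effect: 1.79 × 1662.08 = 2975.13.
Round up → n₁ = 2976; n₂ = r·n₁ = 1.5 × 2976 = 4464.

n₁ = 2976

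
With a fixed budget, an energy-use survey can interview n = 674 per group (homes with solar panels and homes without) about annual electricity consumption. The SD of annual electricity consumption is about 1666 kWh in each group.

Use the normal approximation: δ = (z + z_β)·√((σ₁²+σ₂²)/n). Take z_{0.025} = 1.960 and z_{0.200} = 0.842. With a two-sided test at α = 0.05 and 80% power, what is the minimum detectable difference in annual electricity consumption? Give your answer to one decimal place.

Minimum detectable difference ≈ 254.3 kWh

δ = (z_{α/2} + z_β) · √((σ₁²+σ₂²)/n)
  = (1.960 + 0.842) · √(5551112/674)
  = 2.802 · √8236.1
  = 2.802 · 90.7528
  = 254.2894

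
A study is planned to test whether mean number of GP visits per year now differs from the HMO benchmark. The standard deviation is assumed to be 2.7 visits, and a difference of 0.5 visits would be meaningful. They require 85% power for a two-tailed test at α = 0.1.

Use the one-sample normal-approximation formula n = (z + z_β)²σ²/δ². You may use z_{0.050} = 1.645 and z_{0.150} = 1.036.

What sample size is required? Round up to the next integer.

n = 210

n = (z_{α/2} + z_β)² · σ² / δ²
  = (1.645 + 1.036)² · 2.7² / 0.5²
  = 7.1878 · 7.29 / 0.25
  = 209.60
Round up → n = 210.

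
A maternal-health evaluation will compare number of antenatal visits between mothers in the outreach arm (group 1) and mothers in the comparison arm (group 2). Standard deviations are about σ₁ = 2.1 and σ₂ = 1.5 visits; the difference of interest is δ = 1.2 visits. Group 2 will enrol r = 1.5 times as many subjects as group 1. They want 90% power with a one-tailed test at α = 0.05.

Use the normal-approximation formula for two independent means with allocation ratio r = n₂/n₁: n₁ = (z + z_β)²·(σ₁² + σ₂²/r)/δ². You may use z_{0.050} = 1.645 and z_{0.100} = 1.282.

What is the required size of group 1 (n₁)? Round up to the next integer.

n₁ = (z_α + z_β)² · (σ₁² + σ₂²/r) / δ²
   = (1.645 + 1.282)² · (2.1² + 1.5²/1.5) / 1.2²
   = 8.5673 · (4.41 + 1.5) / 1.44
   = 8.5673 · 5.91 / 1.44
   = 35.16
Round up → n₁ = 36; n₂ = r·n₁ = 1.5 × 36 = 54.

n₁ = 36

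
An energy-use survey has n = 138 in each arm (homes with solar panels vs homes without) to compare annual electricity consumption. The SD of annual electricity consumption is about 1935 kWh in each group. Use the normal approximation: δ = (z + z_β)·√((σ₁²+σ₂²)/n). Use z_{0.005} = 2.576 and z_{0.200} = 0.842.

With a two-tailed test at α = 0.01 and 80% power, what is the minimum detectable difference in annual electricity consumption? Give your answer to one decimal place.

δ = (z_{α/2} + z_β) · √((σ₁²+σ₂²)/n)
  = (2.576 + 0.842) · √(7488450/138)
  = 3.418 · √54264.1
  = 3.418 · 232.9466
  = 796.2116

Minimum detectable difference ≈ 796.2 kWh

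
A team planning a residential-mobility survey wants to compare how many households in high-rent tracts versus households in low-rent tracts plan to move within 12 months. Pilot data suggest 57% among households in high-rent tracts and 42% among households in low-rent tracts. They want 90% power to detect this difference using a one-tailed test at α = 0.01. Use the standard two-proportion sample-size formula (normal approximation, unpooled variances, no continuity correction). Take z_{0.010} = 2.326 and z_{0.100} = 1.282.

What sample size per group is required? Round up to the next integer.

n = 283 per group

n = (z_α + z_β)² · [p₁(1−p₁) + p₂(1−p₂)] / (p₁ − p₂)²
  = (2.326 + 1.282)² · (0.57·0.43 + 0.42·0.58) / (0.15)²
  = (3.608)² · (0.2451 + 0.2436) / 0.0225
  = 13.0177 · 0.4887 / 0.0225
  = 282.74
Round up → n = 283 per group.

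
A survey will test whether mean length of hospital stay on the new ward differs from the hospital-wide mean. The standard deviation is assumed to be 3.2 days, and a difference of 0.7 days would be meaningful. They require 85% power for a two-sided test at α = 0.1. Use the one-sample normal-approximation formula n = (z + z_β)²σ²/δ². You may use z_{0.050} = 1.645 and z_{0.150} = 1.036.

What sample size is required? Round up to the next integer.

n = 151

n = (z_{α/2} + z_β)² · σ² / δ²
  = (1.645 + 1.036)² · 3.2² / 0.7²
  = 7.1878 · 10.24 / 0.49
  = 150.21
Round up → n = 151.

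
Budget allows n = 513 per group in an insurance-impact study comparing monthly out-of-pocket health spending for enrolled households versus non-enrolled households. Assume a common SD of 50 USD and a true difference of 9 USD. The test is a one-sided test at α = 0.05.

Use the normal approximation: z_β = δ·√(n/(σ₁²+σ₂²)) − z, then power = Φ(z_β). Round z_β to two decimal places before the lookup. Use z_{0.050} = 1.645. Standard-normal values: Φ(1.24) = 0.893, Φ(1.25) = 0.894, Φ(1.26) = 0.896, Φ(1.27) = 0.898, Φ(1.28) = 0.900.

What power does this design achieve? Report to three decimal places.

Power ≈ 0.893

z_β = δ·√(n/(σ₁²+σ₂²)) − z_α
    = 9 · √(513/5000) − 1.645
    = 9 · 0.32031 − 1.645
    = 2.8828 − 1.645 = 1.2378 → 1.24
Power = Φ(1.24) = 0.893.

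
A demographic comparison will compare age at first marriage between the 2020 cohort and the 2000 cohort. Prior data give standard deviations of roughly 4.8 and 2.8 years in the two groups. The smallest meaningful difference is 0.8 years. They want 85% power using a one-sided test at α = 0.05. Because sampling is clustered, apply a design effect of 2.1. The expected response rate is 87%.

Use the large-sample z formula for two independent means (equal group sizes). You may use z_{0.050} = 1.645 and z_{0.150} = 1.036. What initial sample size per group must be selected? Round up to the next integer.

n = 838 per group

n = (z_α + z_β)² · (σ₁² + σ₂²) / δ²
  = (1.645 + 1.036)² · (4.8² + 2.8² = 30.88) / 0.8²
  = 7.1878 · 30.88 / 0.64
  = 346.81
Design effect: 2.1 × 346.81 = 728.30.
Adjust for 87% response: 728.30 / 0.87 = 837.13.
Round up → n = 838 per group.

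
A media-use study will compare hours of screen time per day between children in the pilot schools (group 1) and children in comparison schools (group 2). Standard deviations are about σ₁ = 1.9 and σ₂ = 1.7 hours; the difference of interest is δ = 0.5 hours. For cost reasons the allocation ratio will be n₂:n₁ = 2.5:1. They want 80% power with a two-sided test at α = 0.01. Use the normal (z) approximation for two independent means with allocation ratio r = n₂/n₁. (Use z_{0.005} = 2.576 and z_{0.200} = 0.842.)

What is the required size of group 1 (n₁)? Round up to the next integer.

n₁ = (z_{α/2} + z_β)² · (σ₁² + σ₂²/r) / δ²
   = (2.576 + 0.842)² · (1.9² + 1.7²/2.5) / 0.5²
   = 11.6827 · (3.61 + 1.156) / 0.25
   = 11.6827 · 4.766 / 0.25
   = 222.72
Round up → n₁ = 223; n₂ = r·n₁ = 2.5 × 223 = 558.

n₁ = 223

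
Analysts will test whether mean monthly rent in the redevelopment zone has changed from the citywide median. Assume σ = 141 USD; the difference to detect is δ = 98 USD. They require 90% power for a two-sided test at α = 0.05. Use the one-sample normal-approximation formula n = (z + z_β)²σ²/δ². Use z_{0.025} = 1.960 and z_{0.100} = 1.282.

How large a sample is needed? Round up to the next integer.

n = (z_{α/2} + z_β)² · σ² / δ²
  = (1.960 + 1.282)² · 141² / 98²
  = 10.5106 · 19881 / 9604
  = 21.76
Round up → n = 22.

n = 22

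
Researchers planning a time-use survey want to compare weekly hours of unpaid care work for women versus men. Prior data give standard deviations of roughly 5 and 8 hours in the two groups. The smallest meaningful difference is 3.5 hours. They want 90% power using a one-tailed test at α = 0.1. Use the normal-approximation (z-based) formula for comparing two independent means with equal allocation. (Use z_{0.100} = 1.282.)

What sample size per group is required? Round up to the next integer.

n = 48 per group

n = (z_α + z_β)² · (σ₁² + σ₂²) / δ²
  = (1.282 + 1.282)² · (5² + 8² = 89) / 3.5²
  = 6.5741 · 89 / 12.25
  = 47.76
Round up → n = 48 per group.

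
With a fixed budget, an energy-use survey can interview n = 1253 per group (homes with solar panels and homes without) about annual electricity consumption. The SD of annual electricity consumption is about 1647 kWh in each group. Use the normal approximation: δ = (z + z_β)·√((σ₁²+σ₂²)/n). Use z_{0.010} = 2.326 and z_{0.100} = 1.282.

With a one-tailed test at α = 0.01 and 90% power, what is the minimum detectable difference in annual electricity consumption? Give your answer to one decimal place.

δ = (z_α + z_β) · √((σ₁²+σ₂²)/n)
  = (2.326 + 1.282) · √(5425218/1253)
  = 3.608 · √4329.8
  = 3.608 · 65.8011
  = 237.4103

Minimum detectable difference ≈ 237.4 kWh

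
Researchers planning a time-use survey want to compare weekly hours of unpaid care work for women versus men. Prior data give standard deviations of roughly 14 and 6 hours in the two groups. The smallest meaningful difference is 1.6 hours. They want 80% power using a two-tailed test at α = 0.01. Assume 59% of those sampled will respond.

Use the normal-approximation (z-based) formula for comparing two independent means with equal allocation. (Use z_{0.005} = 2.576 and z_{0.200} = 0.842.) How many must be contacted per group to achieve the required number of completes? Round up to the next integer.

n = 1795 per group

n = (z_{α/2} + z_β)² · (σ₁² + σ₂²) / δ²
  = (2.576 + 0.842)² · (14² + 6² = 232) / 1.6²
  = 11.6827 · 232 / 2.56
  = 1058.75
Adjust for 59% response: 1058.75 / 0.59 = 1794.49.
Round up → n = 1795 per group.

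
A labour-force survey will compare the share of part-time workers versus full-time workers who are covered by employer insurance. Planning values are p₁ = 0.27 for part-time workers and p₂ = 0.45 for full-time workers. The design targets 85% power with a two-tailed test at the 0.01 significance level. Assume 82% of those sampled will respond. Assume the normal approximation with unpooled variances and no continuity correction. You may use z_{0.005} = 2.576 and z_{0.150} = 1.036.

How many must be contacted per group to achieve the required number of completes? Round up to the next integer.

n = 219 per group

n = (z_{α/2} + z_β)² · [p₁(1−p₁) + p₂(1−p₂)] / (p₁ − p₂)²
  = (2.576 + 1.036)² · (0.27·0.73 + 0.45·0.55) / (-0.18)²
  = (3.612)² · (0.1971 + 0.2475) / 0.0324
  = 13.0465 · 0.4446 / 0.0324
  = 179.03
Adjust for 82% response: 179.03 / 0.82 = 218.33.
Round up → n = 219 per group.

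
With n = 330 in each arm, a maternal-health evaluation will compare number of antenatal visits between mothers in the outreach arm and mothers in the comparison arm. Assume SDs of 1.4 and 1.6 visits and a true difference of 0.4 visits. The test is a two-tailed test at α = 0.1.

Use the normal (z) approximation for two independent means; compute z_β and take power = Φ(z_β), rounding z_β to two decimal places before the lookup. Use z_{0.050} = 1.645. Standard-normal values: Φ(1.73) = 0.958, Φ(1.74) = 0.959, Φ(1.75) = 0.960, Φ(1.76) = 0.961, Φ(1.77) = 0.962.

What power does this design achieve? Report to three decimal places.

Power ≈ 0.962

z_β = δ·√(n/(σ₁²+σ₂²)) − z_{α/2}
    = 0.4 · √(330/4.52) − 1.645
    = 0.4 · 8.54452 − 1.645
    = 3.4178 − 1.645 = 1.7728 → 1.77
Power = Φ(1.77) = 0.962.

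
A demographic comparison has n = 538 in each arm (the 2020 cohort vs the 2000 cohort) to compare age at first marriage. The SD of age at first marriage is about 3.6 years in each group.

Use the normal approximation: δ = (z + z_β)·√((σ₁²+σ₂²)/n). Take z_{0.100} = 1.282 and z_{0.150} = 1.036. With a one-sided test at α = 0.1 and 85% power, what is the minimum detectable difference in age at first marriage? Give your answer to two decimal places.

δ = (z_α + z_β) · √((σ₁²+σ₂²)/n)
  = (1.282 + 1.036) · √(25.92/538)
  = 2.318 · √0.04818
  = 2.318 · 0.2195
  = 0.5088

Minimum detectable difference ≈ 0.51 years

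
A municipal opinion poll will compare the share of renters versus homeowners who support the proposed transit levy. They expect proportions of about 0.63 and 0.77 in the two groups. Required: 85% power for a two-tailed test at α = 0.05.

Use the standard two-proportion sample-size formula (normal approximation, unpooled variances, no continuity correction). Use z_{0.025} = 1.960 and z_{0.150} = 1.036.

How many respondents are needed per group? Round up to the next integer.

n = (z_{α/2} + z_β)² · [p₁(1−p₁) + p₂(1−p₂)] / (p₁ − p₂)²
  = (1.960 + 1.036)² · (0.63·0.37 + 0.77·0.23) / (-0.14)²
  = (2.996)² · (0.2331 + 0.1771) / 0.0196
  = 8.9760 · 0.4102 / 0.0196
  = 187.86
Round up → n = 188 per group.

n = 188 per group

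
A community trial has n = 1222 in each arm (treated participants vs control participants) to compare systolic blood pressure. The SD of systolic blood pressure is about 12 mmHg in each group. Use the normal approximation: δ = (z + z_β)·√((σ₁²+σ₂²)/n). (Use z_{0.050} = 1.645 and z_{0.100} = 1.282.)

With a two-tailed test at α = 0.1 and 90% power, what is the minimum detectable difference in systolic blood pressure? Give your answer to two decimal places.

Minimum detectable difference ≈ 1.42 mmHg

δ = (z_{α/2} + z_β) · √((σ₁²+σ₂²)/n)
  = (1.645 + 1.282) · √(288/1222)
  = 2.927 · √0.23568
  = 2.927 · 0.4855
  = 1.4210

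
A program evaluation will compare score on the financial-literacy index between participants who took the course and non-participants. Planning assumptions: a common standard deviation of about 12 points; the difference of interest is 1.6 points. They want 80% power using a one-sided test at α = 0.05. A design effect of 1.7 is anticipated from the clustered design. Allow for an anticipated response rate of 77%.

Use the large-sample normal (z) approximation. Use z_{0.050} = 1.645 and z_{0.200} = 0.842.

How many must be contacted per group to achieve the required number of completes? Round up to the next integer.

n = (z_α + z_β)² · (σ₁² + σ₂²) / δ²
  = (1.645 + 0.842)² · (2·12² = 288) / 1.6²
  = 6.1852 · 288 / 2.56
  = 695.83
Design effect: 1.7 × 695.83 = 1182.91.
Adjust for 77% response: 1182.91 / 0.77 = 1536.25.
Round up → n = 1537 per group.

n = 1537 per group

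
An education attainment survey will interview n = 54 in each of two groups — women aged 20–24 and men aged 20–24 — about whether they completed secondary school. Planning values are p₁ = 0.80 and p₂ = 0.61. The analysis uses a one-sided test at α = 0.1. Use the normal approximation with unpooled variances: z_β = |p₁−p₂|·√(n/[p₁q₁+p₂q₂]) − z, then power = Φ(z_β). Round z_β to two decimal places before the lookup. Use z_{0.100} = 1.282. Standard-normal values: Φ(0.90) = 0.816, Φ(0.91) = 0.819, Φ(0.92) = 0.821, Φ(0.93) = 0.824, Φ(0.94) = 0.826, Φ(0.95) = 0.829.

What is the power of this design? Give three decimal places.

Power ≈ 0.824

z_β = |p₁−p₂|·√(n/[p₁q₁+p₂q₂]) − z_α
    = 0.19 · √(54/0.3979) − 1.282
    = 0.19 · 11.6496 − 1.282
    = 2.2134 − 1.282 = 0.9314 → 0.93
Power = Φ(0.93) = 0.824.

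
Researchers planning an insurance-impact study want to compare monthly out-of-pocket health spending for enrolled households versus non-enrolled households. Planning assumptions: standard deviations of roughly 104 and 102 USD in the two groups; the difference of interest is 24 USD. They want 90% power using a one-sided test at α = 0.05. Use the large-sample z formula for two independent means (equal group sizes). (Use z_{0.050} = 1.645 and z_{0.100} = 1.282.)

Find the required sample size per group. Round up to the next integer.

n = 316 per group

n = (z_α + z_β)² · (σ₁² + σ₂²) / δ²
  = (1.645 + 1.282)² · (104² + 102² = 21220) / 24²
  = 8.5673 · 21220 / 576
  = 315.62
Round up → n = 316 per group.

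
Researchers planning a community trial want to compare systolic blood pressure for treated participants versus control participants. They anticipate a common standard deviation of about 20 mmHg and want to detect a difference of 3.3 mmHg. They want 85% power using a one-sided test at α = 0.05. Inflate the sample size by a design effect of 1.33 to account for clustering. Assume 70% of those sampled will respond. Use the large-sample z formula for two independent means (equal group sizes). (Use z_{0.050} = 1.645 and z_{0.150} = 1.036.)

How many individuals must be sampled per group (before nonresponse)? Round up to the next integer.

n = 1004 per group

n = (z_α + z_β)² · (σ₁² + σ₂²) / δ²
  = (1.645 + 1.036)² · (2·20² = 800) / 3.3²
  = 7.1878 · 800 / 10.89
  = 528.03
Design effect: 1.33 × 528.03 = 702.28.
Adjust for 70% response: 702.28 / 0.70 = 1003.25.
Round up → n = 1004 per group.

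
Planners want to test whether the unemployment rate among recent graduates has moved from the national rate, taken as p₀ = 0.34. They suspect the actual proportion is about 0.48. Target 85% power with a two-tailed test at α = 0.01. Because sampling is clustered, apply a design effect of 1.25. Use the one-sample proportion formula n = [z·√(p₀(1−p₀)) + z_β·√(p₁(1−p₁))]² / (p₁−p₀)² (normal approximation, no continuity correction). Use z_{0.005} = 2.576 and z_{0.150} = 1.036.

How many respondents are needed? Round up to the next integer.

n = [z_{α/2}·√(p₀q₀) + z_β·√(p₁q₁)]² / (p₁ − p₀)²
  = [2.576·√(0.34·0.66) + 1.036·√(0.48·0.52)]² / (0.14)²
  = [2.576·0.4737 + 1.036·0.4996]² / 0.0196
  = [1.7379]² / 0.0196
  = 154.09
Design effect: 1.25 × 154.09 = 192.61.
Round up → n = 193.

n = 193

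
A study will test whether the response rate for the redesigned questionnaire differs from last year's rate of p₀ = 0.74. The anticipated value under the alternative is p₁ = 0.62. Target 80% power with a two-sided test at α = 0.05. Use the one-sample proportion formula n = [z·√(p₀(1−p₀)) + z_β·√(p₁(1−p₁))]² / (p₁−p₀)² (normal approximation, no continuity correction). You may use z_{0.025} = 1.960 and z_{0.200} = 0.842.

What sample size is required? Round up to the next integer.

n = [z_{α/2}·√(p₀q₀) + z_β·√(p₁q₁)]² / (p₁ − p₀)²
  = [1.960·√(0.74·0.26) + 0.842·√(0.62·0.38)]² / (-0.12)²
  = [1.960·0.4386 + 0.842·0.4854]² / 0.0144
  = [1.2684]² / 0.0144
  = 111.73
Round up → n = 112.

n = 112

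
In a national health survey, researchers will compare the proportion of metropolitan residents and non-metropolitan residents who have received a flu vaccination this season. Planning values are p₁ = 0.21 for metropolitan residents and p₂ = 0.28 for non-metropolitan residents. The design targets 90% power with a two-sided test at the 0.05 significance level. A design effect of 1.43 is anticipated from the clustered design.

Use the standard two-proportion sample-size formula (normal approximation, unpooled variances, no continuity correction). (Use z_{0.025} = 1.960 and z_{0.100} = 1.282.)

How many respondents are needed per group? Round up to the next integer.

n = (z_{α/2} + z_β)² · [p₁(1−p₁) + p₂(1−p₂)] / (p₁ − p₂)²
  = (1.960 + 1.282)² · (0.21·0.79 + 0.28·0.72) / (-0.07)²
  = (3.242)² · (0.1659 + 0.2016) / 0.0049
  = 10.5106 · 0.3675 / 0.0049
  = 788.29
Design effect: 1.43 × 788.29 = 1127.26.
Round up → n = 1128 per group.

n = 1128 per group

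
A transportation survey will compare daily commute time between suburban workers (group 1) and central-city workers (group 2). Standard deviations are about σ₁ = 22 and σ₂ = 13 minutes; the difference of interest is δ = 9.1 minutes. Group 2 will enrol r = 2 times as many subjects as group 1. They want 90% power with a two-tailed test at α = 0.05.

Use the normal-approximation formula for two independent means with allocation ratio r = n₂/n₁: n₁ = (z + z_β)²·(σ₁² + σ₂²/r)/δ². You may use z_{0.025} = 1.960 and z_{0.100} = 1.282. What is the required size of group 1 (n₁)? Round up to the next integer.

n₁ = (z_{α/2} + z_β)² · (σ₁² + σ₂²/r) / δ²
   = (1.960 + 1.282)² · (22² + 13²/2) / 9.1²
   = 10.5106 · (484 + 84.5) / 82.81
   = 10.5106 · 568.5 / 82.81
   = 72.16
Round up → n₁ = 73; n₂ = r·n₁ = 2 × 73 = 146.

n₁ = 73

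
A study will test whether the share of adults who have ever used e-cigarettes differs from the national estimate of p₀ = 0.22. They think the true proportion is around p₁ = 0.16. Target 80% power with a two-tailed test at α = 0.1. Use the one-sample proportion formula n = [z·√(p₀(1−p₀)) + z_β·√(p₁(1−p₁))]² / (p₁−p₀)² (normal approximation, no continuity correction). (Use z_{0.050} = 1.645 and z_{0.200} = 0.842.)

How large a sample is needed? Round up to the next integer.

n = 273

n = [z_{α/2}·√(p₀q₀) + z_β·√(p₁q₁)]² / (p₁ − p₀)²
  = [1.645·√(0.22·0.78) + 0.842·√(0.16·0.84)]² / (-0.06)²
  = [1.645·0.4142 + 0.842·0.3666]² / 0.0036
  = [0.9901]² / 0.0036
  = 272.31
Round up → n = 273.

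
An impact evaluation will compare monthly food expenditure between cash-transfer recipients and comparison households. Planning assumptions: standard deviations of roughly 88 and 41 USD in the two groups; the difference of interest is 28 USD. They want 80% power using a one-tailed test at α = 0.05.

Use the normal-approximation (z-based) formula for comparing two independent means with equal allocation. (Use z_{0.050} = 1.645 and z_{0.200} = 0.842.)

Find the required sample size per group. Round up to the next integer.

n = (z_α + z_β)² · (σ₁² + σ₂²) / δ²
  = (1.645 + 0.842)² · (88² + 41² = 9425) / 28²
  = 6.1852 · 9425 / 784
  = 74.36
Round up → n = 75 per group.

n = 75 per group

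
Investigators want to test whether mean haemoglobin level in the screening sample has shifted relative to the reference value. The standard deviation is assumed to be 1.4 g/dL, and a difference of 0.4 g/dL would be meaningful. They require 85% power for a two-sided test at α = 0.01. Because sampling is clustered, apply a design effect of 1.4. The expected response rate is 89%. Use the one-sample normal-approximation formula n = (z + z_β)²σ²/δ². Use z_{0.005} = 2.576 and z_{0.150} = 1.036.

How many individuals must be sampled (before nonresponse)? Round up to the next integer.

n = 252

n = (z_{α/2} + z_β)² · σ² / δ²
  = (2.576 + 1.036)² · 1.4² / 0.4²
  = 13.0465 · 1.96 / 0.16
  = 159.82
Design effect: 1.4 × 159.82 = 223.75.
Adjust for 89% response: 223.75 / 0.89 = 251.40.
Round up → n = 252.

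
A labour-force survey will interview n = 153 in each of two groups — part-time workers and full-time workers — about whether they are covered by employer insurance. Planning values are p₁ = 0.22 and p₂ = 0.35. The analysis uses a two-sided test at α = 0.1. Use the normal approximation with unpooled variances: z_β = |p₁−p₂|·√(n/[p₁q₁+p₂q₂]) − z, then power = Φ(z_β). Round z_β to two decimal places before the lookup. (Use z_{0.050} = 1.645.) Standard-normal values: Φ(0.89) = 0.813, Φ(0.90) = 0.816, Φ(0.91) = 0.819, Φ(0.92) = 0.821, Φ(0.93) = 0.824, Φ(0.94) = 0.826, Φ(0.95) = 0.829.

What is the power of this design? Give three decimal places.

z_β = |p₁−p₂|·√(n/[p₁q₁+p₂q₂]) − z_{α/2}
    = 0.13 · √(153/0.3991) − 1.645
    = 0.13 · 19.5796 − 1.645
    = 2.5454 − 1.645 = 0.9004 → 0.90
Power = Φ(0.90) = 0.816.

Power ≈ 0.816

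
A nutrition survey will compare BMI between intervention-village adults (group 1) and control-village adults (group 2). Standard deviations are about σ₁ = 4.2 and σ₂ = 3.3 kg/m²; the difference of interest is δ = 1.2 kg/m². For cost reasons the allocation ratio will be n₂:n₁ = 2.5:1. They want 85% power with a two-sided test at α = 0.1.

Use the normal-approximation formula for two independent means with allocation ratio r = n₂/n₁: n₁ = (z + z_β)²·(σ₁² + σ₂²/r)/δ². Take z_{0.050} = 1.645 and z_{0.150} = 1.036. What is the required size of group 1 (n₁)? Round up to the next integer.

n₁ = 110

n₁ = (z_{α/2} + z_β)² · (σ₁² + σ₂²/r) / δ²
   = (1.645 + 1.036)² · (4.2² + 3.3²/2.5) / 1.2²
   = 7.1878 · (17.64 + 4.356) / 1.44
   = 7.1878 · 21.996 / 1.44
   = 109.79
Round up → n₁ = 110; n₂ = r·n₁ = 2.5 × 110 = 275.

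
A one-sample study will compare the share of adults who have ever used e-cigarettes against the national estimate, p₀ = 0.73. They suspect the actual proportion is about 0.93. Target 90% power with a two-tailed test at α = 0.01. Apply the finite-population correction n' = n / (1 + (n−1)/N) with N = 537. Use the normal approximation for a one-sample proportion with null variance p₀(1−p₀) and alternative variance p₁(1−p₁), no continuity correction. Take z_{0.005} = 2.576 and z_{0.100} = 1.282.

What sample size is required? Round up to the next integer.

n = 50

n = [z_{α/2}·√(p₀q₀) + z_β·√(p₁q₁)]² / (p₁ − p₀)²
  = [2.576·√(0.73·0.27) + 1.282·√(0.93·0.07)]² / (0.20)²
  = [2.576·0.4440 + 1.282·0.2551]² / 0.0400
  = [1.4707]² / 0.0400
  = 54.08
Finite-population correction (N = 537): 54.08 / (1 + (54.08 − 1)/537) = 49.21.
Round up → n = 50.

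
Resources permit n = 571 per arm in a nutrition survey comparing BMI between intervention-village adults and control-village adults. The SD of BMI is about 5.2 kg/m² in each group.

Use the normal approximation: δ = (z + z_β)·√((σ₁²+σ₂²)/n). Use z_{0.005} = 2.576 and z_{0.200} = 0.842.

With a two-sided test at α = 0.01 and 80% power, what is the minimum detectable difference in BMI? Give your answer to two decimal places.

δ = (z_{α/2} + z_β) · √((σ₁²+σ₂²)/n)
  = (2.576 + 0.842) · √(54.08/571)
  = 3.418 · √0.09471
  = 3.418 · 0.3078
  = 1.0519

Minimum detectable difference ≈ 1.05 kg/m²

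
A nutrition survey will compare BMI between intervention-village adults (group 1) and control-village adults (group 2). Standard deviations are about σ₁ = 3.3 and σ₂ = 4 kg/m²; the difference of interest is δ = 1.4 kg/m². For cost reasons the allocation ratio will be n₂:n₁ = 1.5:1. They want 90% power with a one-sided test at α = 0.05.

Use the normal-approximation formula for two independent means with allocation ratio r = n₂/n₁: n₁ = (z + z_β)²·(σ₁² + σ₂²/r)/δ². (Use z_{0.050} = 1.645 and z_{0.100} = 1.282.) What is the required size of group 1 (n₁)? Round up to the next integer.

n₁ = 95

n₁ = (z_α + z_β)² · (σ₁² + σ₂²/r) / δ²
   = (1.645 + 1.282)² · (3.3² + 4²/1.5) / 1.4²
   = 8.5673 · (10.89 + 10.6667) / 1.96
   = 8.5673 · 21.5567 / 1.96
   = 94.23
Round up → n₁ = 95; n₂ = r·n₁ = 1.5 × 95 = 143.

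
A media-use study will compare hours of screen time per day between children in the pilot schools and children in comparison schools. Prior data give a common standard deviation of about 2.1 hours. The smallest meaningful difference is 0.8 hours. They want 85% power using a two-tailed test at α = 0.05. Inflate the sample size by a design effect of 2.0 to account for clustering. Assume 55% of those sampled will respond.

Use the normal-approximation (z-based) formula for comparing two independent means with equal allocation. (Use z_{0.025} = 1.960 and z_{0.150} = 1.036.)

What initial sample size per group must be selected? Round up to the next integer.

n = (z_{α/2} + z_β)² · (σ₁² + σ₂²) / δ²
  = (1.960 + 1.036)² · (2·2.1² = 8.82) / 0.8²
  = 8.9760 · 8.82 / 0.64
  = 123.70
Design effect: 2.0 × 123.70 = 247.40.
Adjust for 55% response: 247.40 / 0.55 = 449.82.
Round up → n = 450 per group.

n = 450 per group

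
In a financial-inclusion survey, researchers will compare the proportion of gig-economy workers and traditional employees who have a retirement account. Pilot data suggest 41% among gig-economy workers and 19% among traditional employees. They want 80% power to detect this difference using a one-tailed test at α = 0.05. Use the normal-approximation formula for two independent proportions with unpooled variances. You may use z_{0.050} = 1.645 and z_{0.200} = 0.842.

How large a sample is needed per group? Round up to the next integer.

n = (z_α + z_β)² · [p₁(1−p₁) + p₂(1−p₂)] / (p₁ − p₂)²
  = (1.645 + 0.842)² · (0.41·0.59 + 0.19·0.81) / (0.22)²
  = (2.487)² · (0.2419 + 0.1539) / 0.0484
  = 6.1852 · 0.3958 / 0.0484
  = 50.58
Round up → n = 51 per group.

n = 51 per group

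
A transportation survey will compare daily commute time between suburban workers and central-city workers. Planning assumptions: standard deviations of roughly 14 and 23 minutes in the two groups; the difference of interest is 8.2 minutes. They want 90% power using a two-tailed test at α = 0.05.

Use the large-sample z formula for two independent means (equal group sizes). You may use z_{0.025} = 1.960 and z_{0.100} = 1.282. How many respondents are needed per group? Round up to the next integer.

n = (z_{α/2} + z_β)² · (σ₁² + σ₂²) / δ²
  = (1.960 + 1.282)² · (14² + 23² = 725) / 8.2²
  = 10.5106 · 725 / 67.24
  = 113.33
Round up → n = 114 per group.

n = 114 per group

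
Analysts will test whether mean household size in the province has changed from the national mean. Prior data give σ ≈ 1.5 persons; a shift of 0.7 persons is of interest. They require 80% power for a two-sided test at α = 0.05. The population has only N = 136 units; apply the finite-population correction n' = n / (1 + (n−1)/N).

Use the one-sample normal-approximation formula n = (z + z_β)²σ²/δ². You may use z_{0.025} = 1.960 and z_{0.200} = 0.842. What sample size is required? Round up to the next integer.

n = (z_{α/2} + z_β)² · σ² / δ²
  = (1.960 + 0.842)² · 1.5² / 0.7²
  = 7.8512 · 2.25 / 0.49
  = 36.05
Finite-population correction (N = 136): 36.05 / (1 + (36.05 − 1)/136) = 28.66.
Round up → n = 29.

n = 29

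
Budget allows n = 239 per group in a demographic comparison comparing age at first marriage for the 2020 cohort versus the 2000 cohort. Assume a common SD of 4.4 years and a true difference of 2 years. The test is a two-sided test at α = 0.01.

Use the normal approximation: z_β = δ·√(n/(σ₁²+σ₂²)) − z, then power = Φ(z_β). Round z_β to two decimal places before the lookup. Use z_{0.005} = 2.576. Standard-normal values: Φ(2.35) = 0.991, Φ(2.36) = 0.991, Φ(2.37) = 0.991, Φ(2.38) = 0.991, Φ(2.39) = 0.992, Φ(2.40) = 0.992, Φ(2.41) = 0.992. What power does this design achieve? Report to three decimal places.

z_β = δ·√(n/(σ₁²+σ₂²)) − z_{α/2}
    = 2 · √(239/38.72) − 2.576
    = 2 · 2.48446 − 2.576
    = 4.9689 − 2.576 = 2.3929 → 2.39
Power = Φ(2.39) = 0.992.

Power ≈ 0.992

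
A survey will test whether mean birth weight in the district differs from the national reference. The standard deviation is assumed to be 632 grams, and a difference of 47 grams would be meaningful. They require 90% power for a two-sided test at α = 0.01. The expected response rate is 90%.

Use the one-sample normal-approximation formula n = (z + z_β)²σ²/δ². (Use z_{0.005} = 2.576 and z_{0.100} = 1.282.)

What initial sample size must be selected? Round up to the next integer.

n = (z_{α/2} + z_β)² · σ² / δ²
  = (2.576 + 1.282)² · 632² / 47²
  = 14.8842 · 399424 / 2209
  = 2691.30
Adjust for 90% response: 2691.30 / 0.90 = 2990.34.
Round up → n = 2991.

n = 2991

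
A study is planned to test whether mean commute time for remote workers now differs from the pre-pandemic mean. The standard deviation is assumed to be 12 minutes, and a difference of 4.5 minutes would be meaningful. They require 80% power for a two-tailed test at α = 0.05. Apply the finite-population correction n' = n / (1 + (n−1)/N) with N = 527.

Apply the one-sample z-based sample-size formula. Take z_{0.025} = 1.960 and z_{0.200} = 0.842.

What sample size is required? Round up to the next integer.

n = (z_{α/2} + z_β)² · σ² / δ²
  = (1.960 + 0.842)² · 12² / 4.5²
  = 7.8512 · 144 / 20.25
  = 55.83
Finite-population correction (N = 527): 55.83 / (1 + (55.83 − 1)/527) = 50.57.
Round up → n = 51.

n = 51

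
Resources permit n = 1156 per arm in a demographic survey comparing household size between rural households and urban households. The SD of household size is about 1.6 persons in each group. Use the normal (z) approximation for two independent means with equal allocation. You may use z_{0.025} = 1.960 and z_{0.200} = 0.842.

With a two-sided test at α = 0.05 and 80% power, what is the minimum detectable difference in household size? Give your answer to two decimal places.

Minimum detectable difference ≈ 0.19 persons

δ = (z_{α/2} + z_β) · √((σ₁²+σ₂²)/n)
  = (1.960 + 0.842) · √(5.12/1156)
  = 2.802 · √0.00443
  = 2.802 · 0.0666
  = 0.1865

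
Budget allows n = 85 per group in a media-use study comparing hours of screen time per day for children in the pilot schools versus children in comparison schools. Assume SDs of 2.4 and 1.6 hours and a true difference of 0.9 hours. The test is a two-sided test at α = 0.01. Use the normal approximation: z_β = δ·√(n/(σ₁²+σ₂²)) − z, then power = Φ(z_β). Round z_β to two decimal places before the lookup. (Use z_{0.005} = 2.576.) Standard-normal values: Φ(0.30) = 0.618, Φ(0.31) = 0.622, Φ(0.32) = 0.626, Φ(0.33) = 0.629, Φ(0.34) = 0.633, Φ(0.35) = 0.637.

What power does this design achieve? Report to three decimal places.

z_β = δ·√(n/(σ₁²+σ₂²)) − z_{α/2}
    = 0.9 · √(85/8.32) − 2.576
    = 0.9 · 3.19630 − 2.576
    = 2.8767 − 2.576 = 0.3007 → 0.30
Power = Φ(0.30) = 0.618.

Power ≈ 0.618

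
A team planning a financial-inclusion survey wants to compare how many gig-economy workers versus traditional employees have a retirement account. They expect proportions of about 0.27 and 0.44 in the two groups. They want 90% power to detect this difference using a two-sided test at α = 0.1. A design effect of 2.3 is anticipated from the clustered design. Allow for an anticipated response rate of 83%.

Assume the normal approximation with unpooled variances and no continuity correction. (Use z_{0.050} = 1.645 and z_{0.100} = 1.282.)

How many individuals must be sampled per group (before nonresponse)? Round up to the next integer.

n = 365 per group

n = (z_{α/2} + z_β)² · [p₁(1−p₁) + p₂(1−p₂)] / (p₁ − p₂)²
  = (1.645 + 1.282)² · (0.27·0.73 + 0.44·0.56) / (-0.17)²
  = (2.927)² · (0.1971 + 0.2464) / 0.0289
  = 8.5673 · 0.4435 / 0.0289
  = 131.47
Design effect: 2.3 × 131.47 = 302.39.
Adjust for 83% response: 302.39 / 0.83 = 364.33.
Round up → n = 365 per group.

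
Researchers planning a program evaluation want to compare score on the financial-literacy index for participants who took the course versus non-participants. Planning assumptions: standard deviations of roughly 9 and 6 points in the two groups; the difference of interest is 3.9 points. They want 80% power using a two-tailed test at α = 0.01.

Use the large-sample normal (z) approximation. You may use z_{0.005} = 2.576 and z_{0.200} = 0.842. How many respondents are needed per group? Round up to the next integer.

n = (z_{α/2} + z_β)² · (σ₁² + σ₂²) / δ²
  = (2.576 + 0.842)² · (9² + 6² = 117) / 3.9²
  = 11.6827 · 117 / 15.21
  = 89.87
Round up → n = 90 per group.

n = 90 per group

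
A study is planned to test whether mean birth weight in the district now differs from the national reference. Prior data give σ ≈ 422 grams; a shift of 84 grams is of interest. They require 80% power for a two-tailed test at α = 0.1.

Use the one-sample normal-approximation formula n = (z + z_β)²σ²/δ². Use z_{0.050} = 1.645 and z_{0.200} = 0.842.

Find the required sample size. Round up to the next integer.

n = 157

n = (z_{α/2} + z_β)² · σ² / δ²
  = (1.645 + 0.842)² · 422² / 84²
  = 6.1852 · 178084 / 7056
  = 156.11
Round up → n = 157.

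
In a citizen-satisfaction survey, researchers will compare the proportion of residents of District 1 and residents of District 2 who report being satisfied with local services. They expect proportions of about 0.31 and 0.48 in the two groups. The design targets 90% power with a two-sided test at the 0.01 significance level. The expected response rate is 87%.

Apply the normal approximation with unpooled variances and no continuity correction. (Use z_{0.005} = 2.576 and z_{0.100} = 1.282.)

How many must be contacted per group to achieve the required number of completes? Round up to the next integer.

n = 275 per group

n = (z_{α/2} + z_β)² · [p₁(1−p₁) + p₂(1−p₂)] / (p₁ − p₂)²
  = (2.576 + 1.282)² · (0.31·0.69 + 0.48·0.52) / (-0.17)²
  = (3.858)² · (0.2139 + 0.2496) / 0.0289
  = 14.8842 · 0.4635 / 0.0289
  = 238.71
Adjust for 87% response: 238.71 / 0.87 = 274.38.
Round up → n = 275 per group.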